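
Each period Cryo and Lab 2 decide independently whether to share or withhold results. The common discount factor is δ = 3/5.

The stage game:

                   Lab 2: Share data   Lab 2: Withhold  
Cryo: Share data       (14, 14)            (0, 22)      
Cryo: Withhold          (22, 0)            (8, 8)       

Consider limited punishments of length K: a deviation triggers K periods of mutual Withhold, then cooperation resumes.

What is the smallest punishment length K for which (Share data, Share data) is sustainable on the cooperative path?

IC: δ(1−δ^K)/(1−δ) ≥ (22−14)/(14−8) = 4/3.
With δ = 3/5: need 1 − δ^K ≥ 4/3·(1−3/5)/(3/5), i.e. δ^K ≤ 0.1111.
Since (3/5)^4 = 0.1296 and (3/5)^5 = 0.0778, the smallest such K is 5.

5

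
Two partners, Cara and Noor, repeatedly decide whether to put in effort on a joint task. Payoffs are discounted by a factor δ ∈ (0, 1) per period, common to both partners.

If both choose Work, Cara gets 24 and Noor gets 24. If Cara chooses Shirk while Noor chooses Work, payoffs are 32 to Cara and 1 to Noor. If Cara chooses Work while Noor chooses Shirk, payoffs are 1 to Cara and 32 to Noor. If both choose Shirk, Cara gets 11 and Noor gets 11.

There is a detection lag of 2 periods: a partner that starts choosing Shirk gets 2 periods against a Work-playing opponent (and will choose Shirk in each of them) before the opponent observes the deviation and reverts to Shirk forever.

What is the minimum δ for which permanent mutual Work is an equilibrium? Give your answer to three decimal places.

Deviating for the 2 undetected periods gains 32−24 = 8 per period over cooperation, then loses 24−11 = 13 per period forever once punishment starts.
Gain: 8(1 + δ + … + δ^1); loss: 13·δ^2/(1−δ).
No profitable deviation ⇔ 8(1−δ^2) ≤ 13·δ^2, i.e. δ^2 ≥ 8/(8+13) = 8/21.
Hence δ ≥ (8/21)^(1/2) ≈ 0.617.

0.617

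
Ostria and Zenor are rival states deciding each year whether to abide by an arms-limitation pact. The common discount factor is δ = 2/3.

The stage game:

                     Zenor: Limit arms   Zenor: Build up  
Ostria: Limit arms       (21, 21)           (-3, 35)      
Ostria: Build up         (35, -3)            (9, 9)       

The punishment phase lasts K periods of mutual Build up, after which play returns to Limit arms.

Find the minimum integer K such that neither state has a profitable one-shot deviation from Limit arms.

3

No profitable deviation requires (21−9)(δ+…+δ^K) ≥ 35−21, i.e. δ+…+δ^K ≥ 7/6 ≈ 1.1667.
With δ = 2/3, the partial sums are K=1: 0.6667, K=2: 1.1111, K=3: 1.4074.
K = 3 is the first length at which the sum reaches 1.1667.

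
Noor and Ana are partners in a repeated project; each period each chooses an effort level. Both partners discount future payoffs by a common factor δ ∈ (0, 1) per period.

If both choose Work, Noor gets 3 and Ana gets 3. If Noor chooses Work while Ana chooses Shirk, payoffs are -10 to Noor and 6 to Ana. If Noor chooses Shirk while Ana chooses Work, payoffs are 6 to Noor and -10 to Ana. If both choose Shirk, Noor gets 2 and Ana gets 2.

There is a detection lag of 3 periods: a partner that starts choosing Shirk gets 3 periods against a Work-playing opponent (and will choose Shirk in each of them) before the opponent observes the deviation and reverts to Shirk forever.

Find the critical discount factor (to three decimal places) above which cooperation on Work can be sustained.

The best deviation is to choose Shirk for all 3 undetected periods, earning 6 each, then 2 forever once detected.
Deviation value: 6(1−δ^3)/(1−δ) + 2δ^3/(1−δ); cooperation value: 3/(1−δ).
IC: 3 ≥ 6(1−δ^3) + 2δ^3 = 6 − 4δ^3.
So δ^3 ≥ 3/4, giving δ ≥ (3/4)^(1/3) ≈ 0.909.

0.909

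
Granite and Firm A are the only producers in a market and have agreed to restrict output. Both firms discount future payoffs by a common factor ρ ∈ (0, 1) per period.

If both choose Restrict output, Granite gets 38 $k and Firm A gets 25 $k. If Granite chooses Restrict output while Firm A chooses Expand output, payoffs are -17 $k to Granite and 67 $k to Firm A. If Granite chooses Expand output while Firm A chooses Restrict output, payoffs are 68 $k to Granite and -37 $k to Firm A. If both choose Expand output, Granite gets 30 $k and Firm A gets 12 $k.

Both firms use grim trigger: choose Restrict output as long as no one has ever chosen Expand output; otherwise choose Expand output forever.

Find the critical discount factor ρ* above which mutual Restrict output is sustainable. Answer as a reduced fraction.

Granite's threshold: (68−38)/(68−30) = 15/19.
Firm A's threshold: (67−25)/(67−12) = 42/55.
15/19 > 42/55, so Granite binds and ρ* = 15/19.

15/19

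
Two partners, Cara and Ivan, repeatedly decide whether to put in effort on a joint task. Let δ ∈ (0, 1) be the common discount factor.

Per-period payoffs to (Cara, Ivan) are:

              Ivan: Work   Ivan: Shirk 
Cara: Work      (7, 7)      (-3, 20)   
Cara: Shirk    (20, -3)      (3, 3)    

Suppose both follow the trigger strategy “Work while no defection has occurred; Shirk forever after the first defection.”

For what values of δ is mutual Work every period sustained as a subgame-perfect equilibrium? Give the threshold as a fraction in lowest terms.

13/17

Cooperation forever yields 7 each period: 7/(1−δ).
Deviating yields 20 once, then 3 forever: 20 + 3δ/(1−δ).
No profitable deviation requires 7/(1−δ) ≥ 20 + 3δ/(1−δ).
Multiplying by (1−δ): 7 ≥ 20(1−δ) + 3δ = 20 − 17δ.
So 17δ ≥ 13, i.e. δ ≥ 13/17.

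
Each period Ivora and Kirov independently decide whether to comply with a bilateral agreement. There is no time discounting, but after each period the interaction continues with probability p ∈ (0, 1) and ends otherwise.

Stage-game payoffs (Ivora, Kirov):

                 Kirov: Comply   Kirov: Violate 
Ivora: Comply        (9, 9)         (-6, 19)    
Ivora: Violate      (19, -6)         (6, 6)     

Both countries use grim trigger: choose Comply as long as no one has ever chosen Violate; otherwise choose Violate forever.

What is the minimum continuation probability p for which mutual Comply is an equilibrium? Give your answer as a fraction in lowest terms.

10/13

Expected cooperation value is 9 + p·9 + p²·9 + … = 9/(1−p); deviation gives 19 + p·6/(1−p).
9 ≥ 19(1−p) + 6p ⇒ 13p ≥ 10 ⇒ p ≥ 10/13.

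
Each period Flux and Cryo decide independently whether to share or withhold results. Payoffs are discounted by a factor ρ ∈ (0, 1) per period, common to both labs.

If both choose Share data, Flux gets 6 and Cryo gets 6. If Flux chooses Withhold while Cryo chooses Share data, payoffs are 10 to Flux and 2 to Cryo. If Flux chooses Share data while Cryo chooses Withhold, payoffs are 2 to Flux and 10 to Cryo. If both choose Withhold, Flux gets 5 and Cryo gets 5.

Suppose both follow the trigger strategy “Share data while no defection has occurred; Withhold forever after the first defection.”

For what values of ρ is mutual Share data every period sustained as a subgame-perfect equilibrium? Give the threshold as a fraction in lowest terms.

One-period gain from deviating is 10 − 6 = 4. The loss is 6 − 5 = 1 in every subsequent period, with present value 1·ρ/(1−ρ).
Deviation is unprofitable when 1·ρ/(1−ρ) ≥ 4, i.e. ρ/(1−ρ) ≥ 4.
Equivalently ρ ≥ 4/(4+1) = 4/5.

4/5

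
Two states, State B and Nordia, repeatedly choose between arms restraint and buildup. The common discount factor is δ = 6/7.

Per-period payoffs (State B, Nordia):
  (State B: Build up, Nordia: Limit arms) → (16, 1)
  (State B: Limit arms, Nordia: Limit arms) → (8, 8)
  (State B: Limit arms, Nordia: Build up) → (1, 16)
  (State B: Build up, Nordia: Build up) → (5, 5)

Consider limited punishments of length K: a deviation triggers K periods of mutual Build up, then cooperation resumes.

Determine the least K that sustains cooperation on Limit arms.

4

No profitable deviation requires (8−5)(δ+…+δ^K) ≥ 16−8, i.e. δ+…+δ^K ≥ 8/3 ≈ 2.6667.
With δ = 6/7, the partial sums are K=1: 0.8571, K=2: 1.5918, K=3: 2.2216, K=4: 2.7613.
K = 4 is the first length at which the sum reaches 2.6667.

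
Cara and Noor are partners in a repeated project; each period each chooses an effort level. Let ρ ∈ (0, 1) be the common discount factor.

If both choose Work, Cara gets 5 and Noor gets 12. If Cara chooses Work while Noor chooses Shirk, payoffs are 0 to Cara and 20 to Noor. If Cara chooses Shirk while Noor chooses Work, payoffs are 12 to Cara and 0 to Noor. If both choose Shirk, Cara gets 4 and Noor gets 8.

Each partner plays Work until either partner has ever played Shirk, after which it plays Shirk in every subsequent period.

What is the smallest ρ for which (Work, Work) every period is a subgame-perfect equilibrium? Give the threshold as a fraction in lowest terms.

For Cara: deviation gain 12−5 = 7, per-period punishment loss 5−4 = 1. IC gives ρ ≥ 7/8.
For Noor: gain 8, loss 4 per period, so ρ ≥ 8/12 = 2/3.
The tighter constraint is Cara's, so cooperation needs ρ ≥ 7/8.

7/8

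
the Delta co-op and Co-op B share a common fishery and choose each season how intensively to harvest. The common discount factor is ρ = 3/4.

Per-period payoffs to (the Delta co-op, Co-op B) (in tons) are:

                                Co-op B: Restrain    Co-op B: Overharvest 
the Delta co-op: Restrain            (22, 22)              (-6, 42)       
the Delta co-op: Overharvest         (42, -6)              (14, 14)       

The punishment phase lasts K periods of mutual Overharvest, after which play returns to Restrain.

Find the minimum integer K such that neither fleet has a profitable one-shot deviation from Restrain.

7

IC: ρ(1−ρ^K)/(1−ρ) ≥ (42−22)/(22−14) = 5/2.
With ρ = 3/4: need 1 − ρ^K ≥ 5/2·(1−3/4)/(3/4), i.e. ρ^K ≤ 0.1667.
Since (3/4)^6 = 0.1780 and (3/4)^7 = 0.1335, the smallest such K is 7.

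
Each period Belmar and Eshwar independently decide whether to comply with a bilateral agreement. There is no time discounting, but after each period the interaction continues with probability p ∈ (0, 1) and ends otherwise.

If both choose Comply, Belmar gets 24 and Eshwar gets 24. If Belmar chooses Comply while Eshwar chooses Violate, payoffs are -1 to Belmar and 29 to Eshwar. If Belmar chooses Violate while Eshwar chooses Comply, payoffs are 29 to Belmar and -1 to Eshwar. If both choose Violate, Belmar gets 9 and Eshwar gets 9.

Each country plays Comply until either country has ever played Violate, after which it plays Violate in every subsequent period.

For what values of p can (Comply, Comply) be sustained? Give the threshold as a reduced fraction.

With no time discounting, the continuation probability p plays the role of the discount factor.
Grim-trigger IC: 24/(1−p) ≥ 29 + 9p/(1−p) ⇒ p ≥ (29−24)/(29−9) = 1/4.

1/4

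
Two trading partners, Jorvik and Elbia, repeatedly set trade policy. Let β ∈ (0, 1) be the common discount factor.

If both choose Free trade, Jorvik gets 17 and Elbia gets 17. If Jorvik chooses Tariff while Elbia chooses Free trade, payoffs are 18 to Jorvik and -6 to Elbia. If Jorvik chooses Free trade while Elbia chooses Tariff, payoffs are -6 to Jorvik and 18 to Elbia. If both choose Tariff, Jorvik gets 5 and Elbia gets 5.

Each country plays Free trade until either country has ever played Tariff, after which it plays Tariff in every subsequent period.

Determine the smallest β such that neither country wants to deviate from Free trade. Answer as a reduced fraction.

Under grim trigger the critical discount factor is (T−C)/(T−P) with T = 18, C = 17, P = 5.
β* = (18−17)/(18−5) = 1/13.

1/13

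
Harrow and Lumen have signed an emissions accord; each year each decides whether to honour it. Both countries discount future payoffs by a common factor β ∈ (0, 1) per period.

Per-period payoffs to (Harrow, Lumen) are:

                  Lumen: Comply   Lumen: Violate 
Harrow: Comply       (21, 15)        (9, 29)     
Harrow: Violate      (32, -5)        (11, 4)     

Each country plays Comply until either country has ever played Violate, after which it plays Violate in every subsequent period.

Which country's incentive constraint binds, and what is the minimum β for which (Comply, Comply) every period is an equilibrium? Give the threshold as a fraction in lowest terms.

For Harrow: deviation gain 32−21 = 11, per-period punishment loss 21−11 = 10. IC gives β ≥ 11/21.
For Lumen: gain 14, loss 11 per period, so β ≥ 14/25.
The tighter constraint is Lumen's, so cooperation needs β ≥ 14/25.

Lumen; β ≥ 14/25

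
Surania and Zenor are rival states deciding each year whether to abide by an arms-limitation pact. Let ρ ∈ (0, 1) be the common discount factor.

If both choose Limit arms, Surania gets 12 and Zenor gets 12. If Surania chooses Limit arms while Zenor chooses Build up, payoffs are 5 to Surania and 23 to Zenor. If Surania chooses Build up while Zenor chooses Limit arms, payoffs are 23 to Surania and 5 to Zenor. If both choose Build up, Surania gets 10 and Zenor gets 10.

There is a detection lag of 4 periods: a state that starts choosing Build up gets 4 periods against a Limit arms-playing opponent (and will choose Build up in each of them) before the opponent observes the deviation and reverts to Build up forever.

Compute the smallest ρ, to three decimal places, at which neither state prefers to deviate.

0.959

A deviator earns 23 for 4 periods, then 10 forever; cooperating earns 12 forever. Multiplying the IC by (1−ρ):
12 ≥ 23(1−ρ^4) + 10ρ^4, so 13·ρ^4 ≥ 11 and ρ^4 ≥ 11/13.
ρ ≥ (11/13)^(1/4) ≈ 0.959.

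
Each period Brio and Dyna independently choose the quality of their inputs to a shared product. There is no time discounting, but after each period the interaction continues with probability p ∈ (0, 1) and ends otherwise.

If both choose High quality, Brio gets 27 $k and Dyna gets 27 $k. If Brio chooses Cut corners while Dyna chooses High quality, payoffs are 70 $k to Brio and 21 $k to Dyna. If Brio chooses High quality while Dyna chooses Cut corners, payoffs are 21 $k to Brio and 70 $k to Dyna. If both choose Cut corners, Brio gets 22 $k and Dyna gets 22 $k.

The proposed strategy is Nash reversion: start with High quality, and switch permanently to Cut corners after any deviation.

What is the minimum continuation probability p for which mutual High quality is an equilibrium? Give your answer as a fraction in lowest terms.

Expected cooperation value is 27 + p·27 + p²·27 + … = 27/(1−p); deviation gives 70 + p·22/(1−p).
27 ≥ 70(1−p) + 22p ⇒ 48p ≥ 43 ⇒ p ≥ 43/48.

43/48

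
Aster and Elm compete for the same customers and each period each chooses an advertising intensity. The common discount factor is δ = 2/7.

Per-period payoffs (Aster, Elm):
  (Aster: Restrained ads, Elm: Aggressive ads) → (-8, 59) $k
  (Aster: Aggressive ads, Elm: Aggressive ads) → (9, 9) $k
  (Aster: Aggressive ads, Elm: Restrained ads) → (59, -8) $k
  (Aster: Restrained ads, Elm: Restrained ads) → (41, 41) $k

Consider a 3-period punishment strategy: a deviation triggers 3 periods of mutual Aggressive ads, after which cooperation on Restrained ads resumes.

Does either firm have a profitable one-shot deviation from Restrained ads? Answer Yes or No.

A one-shot deviation gives 59 now, then 9 for 3 periods, then back to 41.
Gain from deviating: (59−41) today; loss: (41−9) in each of the next 3 periods.
No-deviation condition: (41−9)(δ+…+δ^3) ≥ 59−41, i.e. δ+…+δ^3 ≥ 9/16.
At δ = 2/7: δ+…+δ^3 = 0.3907 < 0.5625.
So cooperation is not sustainable.

Yes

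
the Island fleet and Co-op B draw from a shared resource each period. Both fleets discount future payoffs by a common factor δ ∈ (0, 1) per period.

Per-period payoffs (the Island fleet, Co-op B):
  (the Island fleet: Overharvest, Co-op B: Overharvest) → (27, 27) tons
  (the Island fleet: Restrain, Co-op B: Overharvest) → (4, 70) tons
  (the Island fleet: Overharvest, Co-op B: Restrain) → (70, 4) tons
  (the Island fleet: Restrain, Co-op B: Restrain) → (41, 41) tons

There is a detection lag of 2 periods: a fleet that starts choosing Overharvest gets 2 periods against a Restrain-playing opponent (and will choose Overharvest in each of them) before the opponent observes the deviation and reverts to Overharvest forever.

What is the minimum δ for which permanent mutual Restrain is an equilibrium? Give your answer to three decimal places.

0.821

The best deviation is to choose Overharvest for all 2 undetected periods, earning 70 each, then 27 forever once detected.
Deviation value: 70(1−δ^2)/(1−δ) + 27δ^2/(1−δ); cooperation value: 41/(1−δ).
IC: 41 ≥ 70(1−δ^2) + 27δ^2 = 70 − 43δ^2.
So δ^2 ≥ 29/43, giving δ ≥ (29/43)^(1/2) ≈ 0.821.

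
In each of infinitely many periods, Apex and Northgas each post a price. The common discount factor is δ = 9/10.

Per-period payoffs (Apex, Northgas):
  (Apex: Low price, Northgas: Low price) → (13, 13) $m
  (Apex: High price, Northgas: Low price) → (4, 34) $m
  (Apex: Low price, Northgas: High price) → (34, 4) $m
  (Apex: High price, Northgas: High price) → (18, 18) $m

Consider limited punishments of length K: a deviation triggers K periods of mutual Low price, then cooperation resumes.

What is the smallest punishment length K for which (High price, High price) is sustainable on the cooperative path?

5

IC: δ(1−δ^K)/(1−δ) ≥ (34−18)/(18−13) = 16/5.
With δ = 9/10: need 1 − δ^K ≥ 16/5·(1−9/10)/(9/10), i.e. δ^K ≤ 0.6444.
Since (9/10)^4 = 0.6561 and (9/10)^5 = 0.5905, the smallest such K is 5.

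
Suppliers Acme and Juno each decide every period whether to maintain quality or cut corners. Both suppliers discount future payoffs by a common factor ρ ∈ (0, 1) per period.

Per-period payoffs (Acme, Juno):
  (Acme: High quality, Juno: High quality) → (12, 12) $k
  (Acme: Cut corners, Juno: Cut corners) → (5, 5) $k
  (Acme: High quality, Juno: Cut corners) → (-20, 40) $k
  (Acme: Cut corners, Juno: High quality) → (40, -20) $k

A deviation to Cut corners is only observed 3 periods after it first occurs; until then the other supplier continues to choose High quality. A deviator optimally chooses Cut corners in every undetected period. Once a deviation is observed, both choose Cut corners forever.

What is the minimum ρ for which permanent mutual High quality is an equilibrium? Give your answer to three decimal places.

The best deviation is to choose Cut corners for all 3 undetected periods, earning 40 each, then 5 forever once detected.
Deviation value: 40(1−ρ^3)/(1−ρ) + 5ρ^3/(1−ρ); cooperation value: 12/(1−ρ).
IC: 12 ≥ 40(1−ρ^3) + 5ρ^3 = 40 − 35ρ^3.
So ρ^3 ≥ 28/35 = 4/5, giving ρ ≥ (4/5)^(1/3) ≈ 0.928.

0.928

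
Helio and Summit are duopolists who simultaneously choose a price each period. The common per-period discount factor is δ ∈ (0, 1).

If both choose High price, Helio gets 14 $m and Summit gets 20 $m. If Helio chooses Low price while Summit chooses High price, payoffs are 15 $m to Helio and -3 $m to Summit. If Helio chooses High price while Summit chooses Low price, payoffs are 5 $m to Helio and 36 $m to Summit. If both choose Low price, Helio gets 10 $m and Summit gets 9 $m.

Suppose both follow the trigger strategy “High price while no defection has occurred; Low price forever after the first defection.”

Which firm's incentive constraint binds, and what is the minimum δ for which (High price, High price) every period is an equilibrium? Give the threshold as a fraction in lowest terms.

Helio: cooperation gives 14 each period; deviation gives 15 once then 10 forever.
  14/(1−δ) ≥ 15 + 10δ/(1−δ) ⇒ δ ≥ 1/5.
Summit: cooperation gives 20 each period; deviation gives 36 once then 9 forever.
  δ ≥ 16/27.
Both must hold, so the binding constraint is Summit's: δ ≥ 16/27.

Summit; δ ≥ 16/27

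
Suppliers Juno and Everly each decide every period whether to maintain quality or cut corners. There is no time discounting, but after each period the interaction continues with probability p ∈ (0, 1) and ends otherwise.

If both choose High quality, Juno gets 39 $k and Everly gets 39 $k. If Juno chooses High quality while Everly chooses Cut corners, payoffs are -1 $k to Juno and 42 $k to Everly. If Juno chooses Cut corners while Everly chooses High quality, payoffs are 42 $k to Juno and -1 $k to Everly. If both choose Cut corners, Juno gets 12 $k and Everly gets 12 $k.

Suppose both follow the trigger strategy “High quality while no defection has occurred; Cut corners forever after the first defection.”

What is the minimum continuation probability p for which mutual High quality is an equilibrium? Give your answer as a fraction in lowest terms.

With no time discounting, the continuation probability p plays the role of the discount factor.
Grim-trigger IC: 39/(1−p) ≥ 42 + 12p/(1−p) ⇒ p ≥ (42−39)/(42−12) = 1/10.

1/10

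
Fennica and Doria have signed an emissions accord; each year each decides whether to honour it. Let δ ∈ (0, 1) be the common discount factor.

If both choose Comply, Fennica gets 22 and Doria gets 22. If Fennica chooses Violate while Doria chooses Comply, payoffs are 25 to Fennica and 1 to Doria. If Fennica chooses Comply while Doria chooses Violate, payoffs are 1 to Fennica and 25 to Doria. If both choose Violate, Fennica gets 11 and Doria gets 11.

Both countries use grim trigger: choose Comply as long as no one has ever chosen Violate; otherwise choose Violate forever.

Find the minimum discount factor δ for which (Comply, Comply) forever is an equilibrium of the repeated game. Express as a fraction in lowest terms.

One-period gain from deviating is 25 − 22 = 3. The loss is 22 − 11 = 11 in every subsequent period, with present value 11·δ/(1−δ).
Deviation is unprofitable when 11·δ/(1−δ) ≥ 3, i.e. δ/(1−δ) ≥ 3/11.
Equivalently δ ≥ 3/(3+11) = 3/14.

3/14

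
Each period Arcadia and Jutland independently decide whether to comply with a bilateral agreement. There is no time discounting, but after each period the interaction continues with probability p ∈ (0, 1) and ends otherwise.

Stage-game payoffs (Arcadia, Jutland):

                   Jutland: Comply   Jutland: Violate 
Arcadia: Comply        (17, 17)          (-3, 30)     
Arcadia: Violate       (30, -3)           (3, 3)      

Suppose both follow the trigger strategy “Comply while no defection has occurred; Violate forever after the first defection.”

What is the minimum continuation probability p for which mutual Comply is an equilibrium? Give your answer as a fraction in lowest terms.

13/27

With no time discounting, the continuation probability p plays the role of the discount factor.
Grim-trigger IC: 17/(1−p) ≥ 30 + 3p/(1−p) ⇒ p ≥ (30−17)/(30−3) = 13/27.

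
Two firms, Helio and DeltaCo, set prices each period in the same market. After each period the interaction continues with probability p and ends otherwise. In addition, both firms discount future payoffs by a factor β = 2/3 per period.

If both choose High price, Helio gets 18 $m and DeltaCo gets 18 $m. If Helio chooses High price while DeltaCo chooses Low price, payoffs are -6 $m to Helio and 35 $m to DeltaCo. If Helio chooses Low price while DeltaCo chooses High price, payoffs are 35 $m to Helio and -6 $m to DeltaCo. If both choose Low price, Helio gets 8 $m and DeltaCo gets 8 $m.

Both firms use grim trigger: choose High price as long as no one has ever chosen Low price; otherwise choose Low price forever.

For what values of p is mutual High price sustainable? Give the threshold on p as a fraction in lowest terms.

17/18

Expected continuation weight on next period's payoff is β·p = 2/3·p, which plays the role of the discount factor.
Cooperation requires 2/3·p ≥ (35−18)/(35−8) = 17/27, hence p ≥ 17/18.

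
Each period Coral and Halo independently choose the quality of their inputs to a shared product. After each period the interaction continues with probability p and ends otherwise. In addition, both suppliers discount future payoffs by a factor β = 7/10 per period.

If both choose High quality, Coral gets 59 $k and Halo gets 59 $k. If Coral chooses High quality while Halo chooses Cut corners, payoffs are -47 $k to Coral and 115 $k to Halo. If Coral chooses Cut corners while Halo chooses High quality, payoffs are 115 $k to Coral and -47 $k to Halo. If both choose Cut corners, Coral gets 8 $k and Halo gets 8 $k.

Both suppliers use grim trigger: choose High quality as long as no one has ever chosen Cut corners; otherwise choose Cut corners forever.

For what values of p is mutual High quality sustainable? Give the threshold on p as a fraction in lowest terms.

80/107

With continuation probability p and discount β, the effective per-period discount factor is βp.
Grim-trigger IC: βp ≥ (115−59)/(115−8) = 56/107.
So p ≥ (56/107)/(7/10) = 80/107.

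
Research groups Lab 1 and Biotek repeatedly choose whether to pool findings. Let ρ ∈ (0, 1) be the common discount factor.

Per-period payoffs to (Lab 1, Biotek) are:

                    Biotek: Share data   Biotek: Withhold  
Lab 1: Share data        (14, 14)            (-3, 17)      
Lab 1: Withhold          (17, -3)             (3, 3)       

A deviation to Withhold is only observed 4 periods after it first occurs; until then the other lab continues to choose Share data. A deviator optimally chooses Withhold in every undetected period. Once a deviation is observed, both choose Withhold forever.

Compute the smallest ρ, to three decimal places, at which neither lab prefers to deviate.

0.680

Deviating for the 4 undetected periods gains 17−14 = 3 per period over cooperation, then loses 14−3 = 11 per period forever once punishment starts.
Gain: 3(1 + ρ + … + ρ^3); loss: 11·ρ^4/(1−ρ).
No profitable deviation ⇔ 3(1−ρ^4) ≤ 11·ρ^4, i.e. ρ^4 ≥ 3/(3+11) = 3/14.
Hence ρ ≥ (3/14)^(1/4) ≈ 0.680.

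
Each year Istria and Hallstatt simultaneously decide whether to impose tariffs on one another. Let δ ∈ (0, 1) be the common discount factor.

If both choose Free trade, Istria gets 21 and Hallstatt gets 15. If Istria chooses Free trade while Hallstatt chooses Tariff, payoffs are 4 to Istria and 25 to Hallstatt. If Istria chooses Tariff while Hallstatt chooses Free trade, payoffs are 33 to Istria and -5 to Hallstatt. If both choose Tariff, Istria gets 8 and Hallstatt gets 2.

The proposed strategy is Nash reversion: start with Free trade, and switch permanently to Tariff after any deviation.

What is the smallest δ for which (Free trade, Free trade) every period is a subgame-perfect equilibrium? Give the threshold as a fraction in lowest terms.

For Istria: deviation gain 33−21 = 12, per-period punishment loss 21−8 = 13. IC gives δ ≥ 12/25.
For Hallstatt: gain 10, loss 13 per period, so δ ≥ 10/23.
The tighter constraint is Istria's, so cooperation needs δ ≥ 12/25.

12/25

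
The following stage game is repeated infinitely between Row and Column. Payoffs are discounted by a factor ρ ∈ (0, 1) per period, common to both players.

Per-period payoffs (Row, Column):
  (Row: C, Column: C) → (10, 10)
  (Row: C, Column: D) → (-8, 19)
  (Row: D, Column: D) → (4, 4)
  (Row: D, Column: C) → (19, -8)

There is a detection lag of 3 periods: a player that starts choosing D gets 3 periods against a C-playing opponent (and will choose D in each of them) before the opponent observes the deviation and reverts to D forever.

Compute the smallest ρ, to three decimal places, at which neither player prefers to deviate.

Deviating for the 3 undetected periods gains 19−10 = 9 per period over cooperation, then loses 10−4 = 6 per period forever once punishment starts.
Gain: 9(1 + ρ + … + ρ^2); loss: 6·ρ^3/(1−ρ).
No profitable deviation ⇔ 9(1−ρ^3) ≤ 6·ρ^3, i.e. ρ^3 ≥ 9/(9+6) = 3/5.
Hence ρ ≥ (3/5)^(1/3) ≈ 0.843.

0.843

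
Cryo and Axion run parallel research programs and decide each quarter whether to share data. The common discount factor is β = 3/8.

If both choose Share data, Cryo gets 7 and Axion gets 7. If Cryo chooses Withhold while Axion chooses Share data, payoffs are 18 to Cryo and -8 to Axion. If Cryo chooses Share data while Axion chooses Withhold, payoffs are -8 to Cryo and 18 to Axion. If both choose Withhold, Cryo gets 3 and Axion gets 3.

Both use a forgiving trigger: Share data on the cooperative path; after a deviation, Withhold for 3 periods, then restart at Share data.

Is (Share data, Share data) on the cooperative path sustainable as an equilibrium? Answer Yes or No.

No

Comparing payoff streams over the 4 periods until play realigns: cooperate → 7(1+β+…+β^3); deviate → 18 + 3(β+…+β^3).
Cooperation is sustained iff (7−3)(β+…+β^3) ≥ 18−7.
β+…+β^3 = 3/8·(1−(3/8)^3)/(1−3/8) = 0.5684, and (18−7)/(7−3) = 2.7500.
0.5684 < 2.7500, so cooperation is not sustainable.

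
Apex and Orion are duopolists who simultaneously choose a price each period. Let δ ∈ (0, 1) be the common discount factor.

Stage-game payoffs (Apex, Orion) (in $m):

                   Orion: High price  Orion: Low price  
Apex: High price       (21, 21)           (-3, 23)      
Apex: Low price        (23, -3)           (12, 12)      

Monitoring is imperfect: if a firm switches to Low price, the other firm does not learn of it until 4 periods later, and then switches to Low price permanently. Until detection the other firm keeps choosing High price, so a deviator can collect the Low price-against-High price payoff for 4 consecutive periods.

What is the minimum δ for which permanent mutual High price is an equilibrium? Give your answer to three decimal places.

0.653

A deviator earns 23 for 4 periods, then 12 forever; cooperating earns 21 forever. Multiplying the IC by (1−δ):
21 ≥ 23(1−δ^4) + 12δ^4, so 11·δ^4 ≥ 2 and δ^4 ≥ 2/11.
δ ≥ (2/11)^(1/4) ≈ 0.653.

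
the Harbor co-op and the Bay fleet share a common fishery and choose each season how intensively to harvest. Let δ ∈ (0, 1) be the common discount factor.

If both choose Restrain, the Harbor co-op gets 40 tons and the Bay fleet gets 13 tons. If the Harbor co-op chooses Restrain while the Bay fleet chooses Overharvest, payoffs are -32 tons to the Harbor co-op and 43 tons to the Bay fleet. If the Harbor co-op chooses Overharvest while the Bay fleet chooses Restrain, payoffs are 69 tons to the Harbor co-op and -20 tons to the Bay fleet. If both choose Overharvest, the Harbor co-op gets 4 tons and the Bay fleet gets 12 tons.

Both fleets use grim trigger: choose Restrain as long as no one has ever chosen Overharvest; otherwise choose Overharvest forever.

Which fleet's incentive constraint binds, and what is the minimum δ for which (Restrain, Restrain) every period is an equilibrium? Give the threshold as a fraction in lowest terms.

the Harbor co-op: cooperation gives 40 each period; deviation gives 69 once then 4 forever.
  40/(1−δ) ≥ 69 + 4δ/(1−δ) ⇒ δ ≥ 29/65.
the Bay fleet: cooperation gives 13 each period; deviation gives 43 once then 12 forever.
  δ ≥ 30/31.
Both must hold, so the binding constraint is the Bay fleet's: δ ≥ 30/31.

the Bay fleet; δ ≥ 30/31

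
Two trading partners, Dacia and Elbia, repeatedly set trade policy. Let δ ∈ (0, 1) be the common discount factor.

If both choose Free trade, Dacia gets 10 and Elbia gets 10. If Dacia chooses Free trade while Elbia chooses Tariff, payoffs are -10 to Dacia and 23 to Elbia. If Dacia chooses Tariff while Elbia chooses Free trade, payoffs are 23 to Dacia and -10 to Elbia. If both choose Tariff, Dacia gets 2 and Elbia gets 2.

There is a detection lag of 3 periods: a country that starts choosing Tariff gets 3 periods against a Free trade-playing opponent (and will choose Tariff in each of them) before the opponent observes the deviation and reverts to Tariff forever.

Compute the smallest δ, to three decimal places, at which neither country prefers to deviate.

0.852

Deviating for the 3 undetected periods gains 23−10 = 13 per period over cooperation, then loses 10−2 = 8 per period forever once punishment starts.
Gain: 13(1 + δ + … + δ^2); loss: 8·δ^3/(1−δ).
No profitable deviation ⇔ 13(1−δ^3) ≤ 8·δ^3, i.e. δ^3 ≥ 13/(13+8) = 13/21.
Hence δ ≥ (13/21)^(1/3) ≈ 0.852.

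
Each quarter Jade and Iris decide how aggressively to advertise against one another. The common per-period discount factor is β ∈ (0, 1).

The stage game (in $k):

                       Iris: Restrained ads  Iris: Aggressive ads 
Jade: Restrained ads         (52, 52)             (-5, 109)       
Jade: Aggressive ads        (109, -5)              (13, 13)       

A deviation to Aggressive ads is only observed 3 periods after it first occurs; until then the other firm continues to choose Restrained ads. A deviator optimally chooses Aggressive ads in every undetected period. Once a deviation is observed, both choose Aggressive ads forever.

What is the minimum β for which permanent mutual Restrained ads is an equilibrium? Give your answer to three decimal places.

A deviator earns 109 for 3 periods, then 13 forever; cooperating earns 52 forever. Multiplying the IC by (1−β):
52 ≥ 109(1−β^3) + 13β^3, so 96·β^3 ≥ 57 and β^3 ≥ 19/32.
β ≥ (19/32)^(1/3) ≈ 0.840.

0.840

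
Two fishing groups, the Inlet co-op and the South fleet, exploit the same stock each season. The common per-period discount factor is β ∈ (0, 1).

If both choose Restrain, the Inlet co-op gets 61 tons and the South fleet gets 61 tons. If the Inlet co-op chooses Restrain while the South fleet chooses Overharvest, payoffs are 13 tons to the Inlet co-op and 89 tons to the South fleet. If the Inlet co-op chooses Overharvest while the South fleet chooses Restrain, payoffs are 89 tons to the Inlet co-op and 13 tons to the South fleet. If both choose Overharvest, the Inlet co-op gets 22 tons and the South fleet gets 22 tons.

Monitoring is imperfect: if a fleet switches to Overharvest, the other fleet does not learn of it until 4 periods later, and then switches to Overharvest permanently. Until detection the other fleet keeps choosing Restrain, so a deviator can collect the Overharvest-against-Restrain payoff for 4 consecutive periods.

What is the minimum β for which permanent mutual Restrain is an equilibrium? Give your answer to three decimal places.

A deviator earns 89 for 4 periods, then 22 forever; cooperating earns 61 forever. Multiplying the IC by (1−β):
61 ≥ 89(1−β^4) + 22β^4, so 67·β^4 ≥ 28 and β^4 ≥ 28/67.
β ≥ (28/67)^(1/4) ≈ 0.804.

0.804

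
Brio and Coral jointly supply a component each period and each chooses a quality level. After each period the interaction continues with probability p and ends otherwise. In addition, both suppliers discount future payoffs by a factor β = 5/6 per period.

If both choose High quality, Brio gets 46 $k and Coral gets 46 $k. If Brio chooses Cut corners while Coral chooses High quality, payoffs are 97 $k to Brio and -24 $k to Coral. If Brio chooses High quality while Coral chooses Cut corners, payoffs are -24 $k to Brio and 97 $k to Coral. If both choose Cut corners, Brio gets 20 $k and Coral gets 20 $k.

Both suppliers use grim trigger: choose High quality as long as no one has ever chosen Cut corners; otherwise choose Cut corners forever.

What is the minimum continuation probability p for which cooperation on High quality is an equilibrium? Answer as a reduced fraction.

306/385

Expected continuation weight on next period's payoff is β·p = 5/6·p, which plays the role of the discount factor.
Cooperation requires 5/6·p ≥ (97−46)/(97−20) = 51/77, hence p ≥ 306/385.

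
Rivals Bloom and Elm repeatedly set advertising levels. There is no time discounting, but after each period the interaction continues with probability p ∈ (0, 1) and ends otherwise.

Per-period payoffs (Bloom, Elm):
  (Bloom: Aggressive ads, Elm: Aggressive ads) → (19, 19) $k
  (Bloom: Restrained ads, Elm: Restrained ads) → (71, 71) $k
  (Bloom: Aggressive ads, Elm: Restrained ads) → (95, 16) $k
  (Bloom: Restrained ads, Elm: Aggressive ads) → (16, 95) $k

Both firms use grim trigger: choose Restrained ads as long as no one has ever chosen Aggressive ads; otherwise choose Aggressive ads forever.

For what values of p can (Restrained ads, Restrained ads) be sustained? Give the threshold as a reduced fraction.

6/19

Expected cooperation value is 71 + p·71 + p²·71 + … = 71/(1−p); deviation gives 95 + p·19/(1−p).
71 ≥ 95(1−p) + 19p ⇒ 76p ≥ 24 ⇒ p ≥ 24/76 = 6/19.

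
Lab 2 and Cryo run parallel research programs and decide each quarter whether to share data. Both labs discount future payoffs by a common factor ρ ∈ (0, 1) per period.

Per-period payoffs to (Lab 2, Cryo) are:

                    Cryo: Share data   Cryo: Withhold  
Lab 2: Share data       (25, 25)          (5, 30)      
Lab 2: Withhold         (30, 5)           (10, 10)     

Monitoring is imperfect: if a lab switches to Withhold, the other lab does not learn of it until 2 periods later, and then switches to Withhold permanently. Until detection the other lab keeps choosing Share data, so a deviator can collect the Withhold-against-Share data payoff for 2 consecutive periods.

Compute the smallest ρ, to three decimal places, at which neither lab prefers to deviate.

The best deviation is to choose Withhold for all 2 undetected periods, earning 30 each, then 10 forever once detected.
Deviation value: 30(1−ρ^2)/(1−ρ) + 10ρ^2/(1−ρ); cooperation value: 25/(1−ρ).
IC: 25 ≥ 30(1−ρ^2) + 10ρ^2 = 30 − 20ρ^2.
So ρ^2 ≥ 5/20 = 1/4, giving ρ ≥ (1/4)^(1/2) ≈ 0.500.

0.500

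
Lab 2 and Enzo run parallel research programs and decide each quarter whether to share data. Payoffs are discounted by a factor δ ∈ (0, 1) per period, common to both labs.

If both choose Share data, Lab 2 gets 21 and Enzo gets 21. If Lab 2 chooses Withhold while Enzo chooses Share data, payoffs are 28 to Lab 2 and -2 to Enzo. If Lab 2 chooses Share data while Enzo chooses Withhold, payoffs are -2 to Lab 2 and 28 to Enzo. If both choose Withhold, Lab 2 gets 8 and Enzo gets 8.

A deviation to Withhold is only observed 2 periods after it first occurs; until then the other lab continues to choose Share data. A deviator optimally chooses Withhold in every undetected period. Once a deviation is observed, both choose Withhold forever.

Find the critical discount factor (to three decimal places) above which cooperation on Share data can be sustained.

0.592

A deviator earns 28 for 2 periods, then 8 forever; cooperating earns 21 forever. Multiplying the IC by (1−δ):
21 ≥ 28(1−δ^2) + 8δ^2, so 20·δ^2 ≥ 7 and δ^2 ≥ 7/20.
δ ≥ (7/20)^(1/2) ≈ 0.592.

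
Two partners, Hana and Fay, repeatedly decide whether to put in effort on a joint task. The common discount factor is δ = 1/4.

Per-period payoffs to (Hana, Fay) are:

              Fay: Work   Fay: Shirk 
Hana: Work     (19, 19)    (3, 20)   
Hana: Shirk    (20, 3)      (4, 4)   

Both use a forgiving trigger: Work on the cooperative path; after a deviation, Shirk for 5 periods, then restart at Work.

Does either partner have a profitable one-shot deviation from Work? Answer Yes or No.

No

IC: δ+…+δ^5 ≥ (20−19)/(19−4) = 1/15.
At δ = 1/4: partial sum = 0.3330 ≥ 0.0667. Cooperation sustainable.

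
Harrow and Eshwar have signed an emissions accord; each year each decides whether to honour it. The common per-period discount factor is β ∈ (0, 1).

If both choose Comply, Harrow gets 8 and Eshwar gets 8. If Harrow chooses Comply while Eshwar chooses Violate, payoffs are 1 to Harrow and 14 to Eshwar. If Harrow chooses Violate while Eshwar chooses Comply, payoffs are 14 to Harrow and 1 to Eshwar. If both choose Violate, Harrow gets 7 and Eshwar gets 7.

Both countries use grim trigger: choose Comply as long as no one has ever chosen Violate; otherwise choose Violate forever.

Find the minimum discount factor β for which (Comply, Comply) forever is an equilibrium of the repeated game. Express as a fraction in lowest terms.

6/7

One-period gain from deviating is 14 − 8 = 6. The loss is 8 − 7 = 1 in every subsequent period, with present value 1·β/(1−β).
Deviation is unprofitable when 1·β/(1−β) ≥ 6, i.e. β/(1−β) ≥ 6.
Equivalently β ≥ 6/(6+1) = 6/7.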